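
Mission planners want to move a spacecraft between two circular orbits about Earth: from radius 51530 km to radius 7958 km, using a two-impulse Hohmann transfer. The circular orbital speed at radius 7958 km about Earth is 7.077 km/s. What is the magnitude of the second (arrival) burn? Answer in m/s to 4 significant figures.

Δv₂ = 2238 m/s

From the circular-orbit relation v² = μ/r at r = 7958 km: μ = v²r = (7.077)² × 7958 = 3.98568×10^5 km³/s².
Transfer-ellipse semi-major axis a_t = (r₁ + r₂)/2 = (51530 + 7958)/2 = 29744 km.
On the circular orbit at r = 7958 km, v_c = √(μ/r) = 7.077 km/s.
Transfer-orbit speed at the same r (vis-viva, a = a_t): v_t = √[μ(2/r − 1/a_t)] = 9.315 km/s.
Δv₂ = |v_t − v_c| = |9.315 − 7.077| = 2.238 km/s.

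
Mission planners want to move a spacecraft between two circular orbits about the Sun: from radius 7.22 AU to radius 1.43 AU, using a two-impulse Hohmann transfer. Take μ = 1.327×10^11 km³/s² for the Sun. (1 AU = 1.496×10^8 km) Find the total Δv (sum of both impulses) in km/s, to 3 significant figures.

Δv = 12.0 km/s

In km: r₁ = 7.22 × 1.496×10^8 = 1.080112×10^9 km; r₂ = 1.43 × 1.496×10^8 = 2.13928×10^8 km.
The Hohmann ellipse has a_t = (r₁ + r₂)/2 = 6.4702×10^8 km.
Circular speed at r₁: v₁ = √(μ/r₁) = √(1.327×10^11/1.080112×10^9) = 11.0841 km/s.
On the transfer ellipse at r₁, vis-viva gives v_a = √[μ(2/r₁ − 1/a_t)] = 6.37347 km/s.
First burn Δv₁ = |v_a − v₁| = 4.711 km/s.
Circular speed at r₂: v₂ = √(μ/r₂) = 24.906 km/s.
Transfer-orbit speed at r₂: v_p = √[μ(2/r₂ − 1/a_t)] = 32.179 km/s.
Second burn Δv₂ = |v₂ − v_p| = 7.273 km/s.
Total Δv = Δv₁ + Δv₂ = 11.98 km/s.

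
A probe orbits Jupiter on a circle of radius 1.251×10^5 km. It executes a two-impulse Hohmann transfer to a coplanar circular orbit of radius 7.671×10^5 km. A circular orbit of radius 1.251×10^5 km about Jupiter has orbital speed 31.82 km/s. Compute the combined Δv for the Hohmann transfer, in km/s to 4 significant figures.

From the circular-orbit relation v² = μ/r at r = 1.251×10^5 km: μ = v²r = (31.82)² × 1.251×10^5 = 1.26665×10^8 km³/s².
Transfer-ellipse semi-major axis a_t = (r₁ + r₂)/2 = (1.251×10^5 + 7.671×10^5)/2 = 4.461×10^5 km.
At r₁ the circular-orbit speed is v₁ = √(μ/r₁) = 31.820 km/s.
On the transfer ellipse at r₁, vis-viva gives v_p = √[μ(2/r₁ − 1/a_t)] = 41.726 km/s.
First burn Δv₁ = |v_p − v₁| = 9.906 km/s.
Circular speed at r₂: v₂ = √(μ/r₂) = 12.85 km/s.
Transfer-orbit speed at r₂: v_a = √[μ(2/r₂ − 1/a_t)] = 6.805 km/s.
Second burn Δv₂ = |v₂ − v_a| = 6.045 km/s.
Total Δv = Δv₁ + Δv₂ = 15.95 km/s.

Δv = 15.95 km/s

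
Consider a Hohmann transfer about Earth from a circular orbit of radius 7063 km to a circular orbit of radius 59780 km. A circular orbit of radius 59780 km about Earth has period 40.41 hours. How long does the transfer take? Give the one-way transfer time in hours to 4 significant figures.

From Kepler's third law T² = 4π²r³/μ at r = 59780 km, T = 40.41 hours = 40.41 × 3600 s = 1.45476×10^5 s: μ = 4π²r³/T² = 3.98515×10^5 km³/s².
Semi-major axis of the transfer orbit: a_t = (7063 + 59780)/2 = 33421.5 km.
Transfer time t = π√(a_t³/μ) = π√((33421.5)³ / 3.98515×10^5) = 30406 s.
Converting: 30406 s ÷ 3600 s/hour = 8.446 hours.

t = 8.446 hours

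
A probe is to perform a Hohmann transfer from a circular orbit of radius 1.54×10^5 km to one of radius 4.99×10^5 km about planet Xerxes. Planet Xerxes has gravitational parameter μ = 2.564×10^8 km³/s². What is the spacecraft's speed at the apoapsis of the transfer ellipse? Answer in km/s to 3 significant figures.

Transfer-ellipse semi-major axis a_t = (r₁ + r₂)/2 = (1.540×10^5 + 4.990×10^5)/2 = 3.265×10^5 km.
At apoapsis, r = 4.990×10^5 km.
Applying v² = μ(2/r − 1/a_t): v = 15.57 km/s.

v = 15.6 km/s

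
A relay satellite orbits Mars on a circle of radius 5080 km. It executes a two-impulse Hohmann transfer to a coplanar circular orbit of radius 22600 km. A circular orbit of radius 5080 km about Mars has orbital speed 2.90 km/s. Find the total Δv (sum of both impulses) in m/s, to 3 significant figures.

Δv = 1350 m/s

From the circular-orbit relation v² = μ/r at r = 5080 km: μ = v²r = (2.90)² × 5080 = 42722.8 km³/s².
Semi-major axis of the transfer orbit: a_t = (5080 + 22600)/2 = 13840 km.
At r₁ the circular-orbit speed is v₁ = √(μ/r₁) = 2.9000 km/s.
On the transfer ellipse at r₁, vis-viva gives v_p = √[μ(2/r₁ − 1/a_t)] = 3.7058 km/s.
First burn Δv₁ = |v_p − v₁| = 0.8058 km/s.
Circular speed at r₂: v₂ = √(μ/r₂) = 1.3749 km/s.
Transfer-orbit speed at r₂: v_a = √[μ(2/r₂ − 1/a_t)] = 0.83299 km/s.
Second burn Δv₂ = |v₂ − v_a| = 0.5419 km/s.
Total Δv = Δv₁ + Δv₂ = 1.348 km/s.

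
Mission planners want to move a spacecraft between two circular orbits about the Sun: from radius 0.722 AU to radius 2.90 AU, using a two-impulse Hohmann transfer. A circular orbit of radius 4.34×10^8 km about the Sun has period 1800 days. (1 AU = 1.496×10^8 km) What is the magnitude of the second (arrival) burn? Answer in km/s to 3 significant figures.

Δv₂ = 6.46 km/s

From Kepler's third law T² = 4π²r³/μ at r = 4.34×10^8 km, T = 1800 days = 1800 × 86400 s = 1.5552×10^8 s: μ = 4π²r³/T² = 1.33431×10^11 km³/s².
In km: r₁ = 0.722 × 1.496×10^8 = 1.080112×10^8 km; r₂ = 2.90 × 1.496×10^8 = 4.3384×10^8 km.
Transfer-ellipse semi-major axis a_t = (r₁ + r₂)/2 = (1.080112×10^8 + 4.3384×10^8)/2 = 2.709256×10^8 km.
Circular speed at r = 4.3384×10^8 km: v_c = √(μ/r) = 17.537 km/s.
Transfer-orbit speed at the same r (vis-viva, a = a_t): v_t = √[μ(2/r − 1/a_t)] = 11.073 km/s.
Δv₂ = |v_t − v_c| = |11.073 − 17.537| = 6.464 km/s.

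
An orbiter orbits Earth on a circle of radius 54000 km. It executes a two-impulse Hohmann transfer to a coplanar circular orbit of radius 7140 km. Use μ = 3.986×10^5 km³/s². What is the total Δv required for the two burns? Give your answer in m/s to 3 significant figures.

Δv = 3860 m/s

The Hohmann ellipse has a_t = (r₁ + r₂)/2 = 30570 km.
Circular speed at r₁: v₁ = √(μ/r₁) = √(3.986×10^5/54000) = 2.717 km/s.
On the transfer ellipse at r₁, vis-viva gives v_a = √[μ(2/r₁ − 1/a_t)] = 1.313 km/s.
First burn Δv₁ = |v_a − v₁| = 1.404 km/s.
Circular speed at r₂: v₂ = √(μ/r₂) = 7.4717 km/s.
Transfer-orbit speed at r₂: v_p = √[μ(2/r₂ − 1/a_t)] = 9.9304 km/s.
Second burn Δv₂ = |v₂ − v_p| = 2.459 km/s.
Total Δv = Δv₁ + Δv₂ = 3.863 km/s.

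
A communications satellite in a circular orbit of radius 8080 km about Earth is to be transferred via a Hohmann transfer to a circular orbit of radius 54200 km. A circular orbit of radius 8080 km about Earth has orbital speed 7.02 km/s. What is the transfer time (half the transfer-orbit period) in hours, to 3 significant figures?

From the circular-orbit relation v² = μ/r at r = 8080 km: μ = v²r = (7.02)² × 8080 = 3.98186×10^5 km³/s².
Transfer-ellipse semi-major axis a_t = (r₁ + r₂)/2 = (8080 + 54200)/2 = 31140 km.
By Kepler's third law the transfer-orbit period is T = 2π√(a_t³/μ), so t = T/2 = 27360 s.
Converting: 27360 s ÷ 3600 s/hour = 7.60 hours.

t = 7.60 hours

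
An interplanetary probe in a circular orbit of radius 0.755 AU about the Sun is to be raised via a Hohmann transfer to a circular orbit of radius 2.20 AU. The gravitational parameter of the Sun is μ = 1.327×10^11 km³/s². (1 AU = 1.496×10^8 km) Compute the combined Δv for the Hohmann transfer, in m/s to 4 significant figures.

Δv = 13280 m/s

In km: r₁ = 0.755 × 1.496×10^8 = 1.12948×10^8 km; r₂ = 2.20 × 1.496×10^8 = 3.2912×10^8 km.
Semi-major axis of the transfer orbit: a_t = (1.12948×10^8 + 3.2912×10^8)/2 = 2.21034×10^8 km.
Circular speed at r₁: v₁ = √(μ/r₁) = √(1.327×10^11/1.12948×10^8) = 34.2765 km/s.
Transfer-orbit speed at r₁ (v² = μ(2/r − 1/a)): v_p = √[μ(2/r₁ − 1/a_t)] = 41.8258 km/s.
First burn Δv₁ = |v_p − v₁| = 7.5493 km/s.
Circular speed at r₂: v₂ = √(μ/r₂) = 20.07975 km/s.
Transfer-orbit speed at r₂: v_a = √[μ(2/r₂ − 1/a_t)] = 14.35384 km/s.
Second burn Δv₂ = |v₂ − v_a| = 5.7259 km/s.
Total Δv = Δv₁ + Δv₂ = 13.28 km/s.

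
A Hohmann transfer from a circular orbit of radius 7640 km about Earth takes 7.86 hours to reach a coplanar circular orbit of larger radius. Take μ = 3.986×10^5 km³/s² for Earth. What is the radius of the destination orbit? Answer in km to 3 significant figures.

Transfer time t = 7.86 hours = 28296 s, and t = π√(a_t³/μ).
So a_t = (μ t²/π²)^(1/3) = (3.986×10^5 × (28296)² / π²)^(1/3) = 31859 km.
Since a_t = (r₁ + r₂)/2, r₂ = 2a_t − r₁ = 2×31859 − 7640 = 56078 km.

r₂ = 56100 km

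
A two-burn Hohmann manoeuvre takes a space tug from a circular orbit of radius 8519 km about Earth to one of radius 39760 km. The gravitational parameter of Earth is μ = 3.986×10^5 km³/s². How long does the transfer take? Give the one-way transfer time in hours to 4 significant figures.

The Hohmann ellipse has a_t = (r₁ + r₂)/2 = 24139.5 km.
By Kepler's third law the transfer-orbit period is T = 2π√(a_t³/μ), so t = T/2 = 18663 s.
Converting: 18663 s ÷ 3600 s/hour = 5.184 hours.

t = 5.184 hours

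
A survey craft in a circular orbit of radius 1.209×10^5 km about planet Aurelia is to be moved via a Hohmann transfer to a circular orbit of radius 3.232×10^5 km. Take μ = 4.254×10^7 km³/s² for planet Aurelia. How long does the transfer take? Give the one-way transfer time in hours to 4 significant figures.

t = 14.00 hours

Transfer-ellipse semi-major axis a_t = (r₁ + r₂)/2 = (1.209×10^5 + 3.232×10^5)/2 = 2.2205×10^5 km.
Half the transfer-orbit period gives t = π√(a_t³/μ) = 50400 s.
Converting: 50400 s ÷ 3600 s/hour = 14.00 hours.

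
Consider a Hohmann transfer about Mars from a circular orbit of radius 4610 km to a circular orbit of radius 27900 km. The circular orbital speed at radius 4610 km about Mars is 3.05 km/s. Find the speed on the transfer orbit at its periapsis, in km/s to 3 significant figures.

v = 4.00 km/s

From the circular-orbit relation v² = μ/r at r = 4610 km: μ = v²r = (3.05)² × 4610 = 42884.5 km³/s².
The Hohmann ellipse has a_t = (r₁ + r₂)/2 = 16255 km.
The periapsis of the transfer ellipse is at r = 4610 km.
Applying v² = μ(2/r − 1/a_t): v = 3.996 km/s.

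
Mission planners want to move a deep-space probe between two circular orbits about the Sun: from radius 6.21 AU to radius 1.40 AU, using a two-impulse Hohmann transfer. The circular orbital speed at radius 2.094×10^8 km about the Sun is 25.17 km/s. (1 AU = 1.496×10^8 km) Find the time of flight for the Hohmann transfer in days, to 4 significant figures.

From the circular-orbit relation v² = μ/r at r = 2.094×10^8 km: μ = v²r = (25.17)² × 2.094×10^8 = 1.32661×10^11 km³/s².
In km: r₁ = 6.21 × 1.496×10^8 = 9.29016×10^8 km; r₂ = 1.40 × 1.496×10^8 = 2.0944×10^8 km.
Transfer-ellipse semi-major axis a_t = (r₁ + r₂)/2 = (9.29016×10^8 + 2.0944×10^8)/2 = 5.69228×10^8 km.
Transfer time t = π√(a_t³/μ) = π√((5.69228×10^8)³ / 1.32661×10^11) = 1.1714×10^8 s.
Converting: 1.1714×10^8 s ÷ 86400 s/day = 1356 days.

t = 1356 days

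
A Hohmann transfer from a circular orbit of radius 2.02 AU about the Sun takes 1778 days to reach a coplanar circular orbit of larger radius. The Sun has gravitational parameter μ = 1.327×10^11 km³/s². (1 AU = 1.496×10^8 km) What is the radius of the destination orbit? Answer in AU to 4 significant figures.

r₂ = 7.098 AU

In km: r₁ = 2.02 × 1.496×10^8 = 3.02192×10^8 km.
Transfer time t = 1778 days = 1.536192×10^8 s, and t = π√(a_t³/μ).
So a_t = (μ t²/π²)^(1/3) = (1.327×10^11 × (1.536192×10^8)² / π²)^(1/3) = 6.8206×10^8 km.
Since a_t = (r₁ + r₂)/2, r₂ = 2a_t − r₁ = 2×6.8206×10^8 − 3.02192×10^8 = 1.061928×10^9 km.
In AU: r₂ = 1.061928×10^9 / 1.496×10^8 = 7.098 AU.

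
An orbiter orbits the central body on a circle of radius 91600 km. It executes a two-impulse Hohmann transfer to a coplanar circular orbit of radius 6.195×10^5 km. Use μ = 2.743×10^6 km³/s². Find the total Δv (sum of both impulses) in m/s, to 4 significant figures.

Transfer-ellipse semi-major axis a_t = (r₁ + r₂)/2 = (91600 + 6.195×10^5)/2 = 3.5555×10^5 km.
Circular speed at r₁: v₁ = √(μ/r₁) = √(2.743×10^6/91600) = 5.472 km/s.
On the transfer ellipse at r₁, vis-viva gives v_p = √[μ(2/r₁ − 1/a_t)] = 7.223 km/s.
First burn Δv₁ = |v_p − v₁| = 1.751 km/s.
At r₂, v₂ = √(μ/r₂) = 2.104 km/s.
Transfer-orbit speed at r₂: v_a = √[μ(2/r₂ − 1/a_t)] = 1.068 km/s.
Second burn Δv₂ = |v₂ − v_a| = 1.036 km/s.
Δv = Δv₁ + Δv₂ = 1.751 + 1.036 = 2.787 km/s.

Δv = 2787 m/s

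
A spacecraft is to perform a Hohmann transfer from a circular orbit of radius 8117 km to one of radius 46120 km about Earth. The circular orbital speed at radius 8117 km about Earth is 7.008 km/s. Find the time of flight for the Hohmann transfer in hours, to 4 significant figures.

t = 6.172 hours

From the circular-orbit relation v² = μ/r at r = 8117 km: μ = v²r = (7.008)² × 8117 = 3.98643×10^5 km³/s².
Semi-major axis of the transfer orbit: a_t = (8117 + 46120)/2 = 27118.5 km.
By Kepler's third law the transfer-orbit period is T = 2π√(a_t³/μ), so t = T/2 = 22220 s.
Converting: 22220 s ÷ 3600 s/hour = 6.172 hours.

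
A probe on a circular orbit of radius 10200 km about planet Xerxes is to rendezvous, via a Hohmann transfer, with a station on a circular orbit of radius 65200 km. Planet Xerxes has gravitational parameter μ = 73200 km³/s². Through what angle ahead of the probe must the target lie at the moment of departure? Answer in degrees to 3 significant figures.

φ = 101°

The Hohmann ellipse has a_t = (r₁ + r₂)/2 = 37700 km.
The half-period of the transfer ellipse is t = π√(a_t³/μ) = 84998 s.
Target angular speed ω₂ = √(μ/r₂³) = 1.6251×10^-5 rad/s.
Angle swept by the target during transfer: ω₂·t = 1.3813 rad = 79.14°.
The probe traverses 180° on the transfer ellipse, so the target must lead by 180° − 79.14° = 101°.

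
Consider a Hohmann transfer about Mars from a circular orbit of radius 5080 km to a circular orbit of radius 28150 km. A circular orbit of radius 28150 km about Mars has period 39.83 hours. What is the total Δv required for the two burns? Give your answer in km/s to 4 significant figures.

Δv = 1.427 km/s

From Kepler's third law T² = 4π²r³/μ at r = 28150 km, T = 39.83 hours = 39.83 × 3600 s = 1.43388×10^5 s: μ = 4π²r³/T² = 42832.1 km³/s².
The Hohmann ellipse has a_t = (r₁ + r₂)/2 = 16615 km.
Circular speed at r₁: v₁ = √(μ/r₁) = √(42832.1/5080) = 2.9037 km/s.
On the transfer ellipse at r₁, vis-viva gives v_p = √[μ(2/r₁ − 1/a_t)] = 3.7796 km/s.
First burn Δv₁ = |v_p − v₁| = 0.8759 km/s.
At r₂, v₂ = √(μ/r₂) = 1.23352 km/s.
Transfer-orbit speed at r₂: v_a = √[μ(2/r₂ − 1/a_t)] = 0.682067 km/s.
Second burn Δv₂ = |v₂ − v_a| = 0.5515 km/s.
Δv = Δv₁ + Δv₂ = 0.8759 + 0.5515 = 1.427 km/s.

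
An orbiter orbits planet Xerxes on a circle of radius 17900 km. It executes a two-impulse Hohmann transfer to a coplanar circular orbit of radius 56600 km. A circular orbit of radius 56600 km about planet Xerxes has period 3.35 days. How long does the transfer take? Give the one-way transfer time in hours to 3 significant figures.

t = 21.5 hours

From Kepler's third law T² = 4π²r³/μ at r = 56600 km, T = 3.35 days = 3.35 × 86400 s = 2.8944×10^5 s: μ = 4π²r³/T² = 85446.0 km³/s².
Transfer-ellipse semi-major axis a_t = (r₁ + r₂)/2 = (17900 + 56600)/2 = 37250 km.
By Kepler's third law the transfer-orbit period is T = 2π√(a_t³/μ), so t = T/2 = 77270 s.
Converting: 77270 s ÷ 3600 s/hour = 21.5 hours.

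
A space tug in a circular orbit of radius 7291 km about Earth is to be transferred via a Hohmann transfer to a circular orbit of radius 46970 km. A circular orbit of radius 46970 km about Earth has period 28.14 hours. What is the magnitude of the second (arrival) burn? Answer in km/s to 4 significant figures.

Δv₂ = 1.403 km/s

From Kepler's third law T² = 4π²r³/μ at r = 46970 km, T = 28.14 hours = 28.14 × 3600 s = 1.01304×10^5 s: μ = 4π²r³/T² = 3.98628×10^5 km³/s².
Transfer-ellipse semi-major axis a_t = (r₁ + r₂)/2 = (7291 + 46970)/2 = 27130.5 km.
On the circular orbit at r = 46970 km, v_c = √(μ/r) = 2.913 km/s.
Vis-viva on the transfer ellipse at r = 46970 km gives v_t = √[μ(2/r − 1/a_t)] = 1.510 km/s.
Δv₂ = |v_t − v_c| = |1.510 − 2.913| = 1.403 km/s.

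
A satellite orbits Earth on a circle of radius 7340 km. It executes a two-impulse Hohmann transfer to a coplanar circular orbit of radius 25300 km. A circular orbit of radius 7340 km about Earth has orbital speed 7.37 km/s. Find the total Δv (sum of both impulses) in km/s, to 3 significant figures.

Δv = 3.11 km/s

From the circular-orbit relation v² = μ/r at r = 7340 km: μ = v²r = (7.37)² × 7340 = 3.98686×10^5 km³/s².
The Hohmann ellipse has a_t = (r₁ + r₂)/2 = 16320 km.
At r₁ the circular-orbit speed is v₁ = √(μ/r₁) = 7.3700 km/s.
Transfer-orbit speed at r₁ (v² = μ(2/r − 1/a)): v_p = √[μ(2/r₁ − 1/a_t)] = 9.1763 km/s.
First burn Δv₁ = |v_p − v₁| = 1.8063 km/s.
Circular speed at r₂: v₂ = √(μ/r₂) = 3.9697 km/s.
Transfer-orbit speed at r₂: v_a = √[μ(2/r₂ − 1/a_t)] = 2.6622 km/s.
Second burn Δv₂ = |v₂ − v_a| = 1.3075 km/s.
Δv = Δv₁ + Δv₂ = 1.8063 + 1.3075 = 3.114 km/s.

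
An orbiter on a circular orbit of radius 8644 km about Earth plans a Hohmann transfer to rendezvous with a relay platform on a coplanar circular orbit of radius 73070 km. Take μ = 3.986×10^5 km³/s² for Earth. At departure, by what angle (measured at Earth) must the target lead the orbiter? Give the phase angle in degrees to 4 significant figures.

φ = 104.7°

The Hohmann ellipse has a_t = (r₁ + r₂)/2 = 40857 km.
Transfer time t = π√(a_t³/μ) = 41094 s.
Target angular speed ω₂ = √(μ/r₂³) = 3.1964×10^-5 rad/s.
Angle swept by the target during transfer: ω₂·t = 1.3135 rad = 75.26°.
Arrival is 180° from departure on the ellipse, so φ = 180° − 75.26° = 104.7°.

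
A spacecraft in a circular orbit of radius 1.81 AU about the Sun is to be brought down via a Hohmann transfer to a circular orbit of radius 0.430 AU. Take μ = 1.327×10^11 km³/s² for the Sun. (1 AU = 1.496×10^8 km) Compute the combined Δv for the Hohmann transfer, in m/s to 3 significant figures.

Δv = 20700 m/s

In km: r₁ = 1.81 × 1.496×10^8 = 2.70776×10^8 km; r₂ = 0.430 × 1.496×10^8 = 6.4328×10^7 km.
The Hohmann ellipse has a_t = (r₁ + r₂)/2 = 1.67552×10^8 km.
Circular speed at r₁: v₁ = √(μ/r₁) = √(1.327×10^11/2.70776×10^8) = 22.138 km/s.
On the transfer ellipse at r₁, vis-viva equation gives v_a = √[μ(2/r₁ − 1/a_t)] = 13.717 km/s.
First burn Δv₁ = |v_a − v₁| = 8.421 km/s.
At r₂, v₂ = √(μ/r₂) = 45.42 km/s.
Transfer-orbit speed at r₂: v_p = √[μ(2/r₂ − 1/a_t)] = 57.74 km/s.
Second burn Δv₂ = |v₂ − v_p| = 12.32 km/s.
Δv = Δv₁ + Δv₂ = 8.421 + 12.32 = 20.74 km/s.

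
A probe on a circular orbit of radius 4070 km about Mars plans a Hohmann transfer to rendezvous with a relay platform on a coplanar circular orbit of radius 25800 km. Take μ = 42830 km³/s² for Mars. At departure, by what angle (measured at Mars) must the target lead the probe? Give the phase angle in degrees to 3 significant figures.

Semi-major axis of the transfer orbit: a_t = (4070 + 25800)/2 = 14935 km.
Transfer time t = π√(a_t³/μ) = 27707 s.
The target's mean motion on its circular orbit is ω₂ = √(μ/r₂³) = 4.9940×10^-5 rad/s.
Angle swept by the target during transfer: ω₂·t = 1.3837 rad = 79.28°.
The probe traverses 180° on the transfer ellipse, so the target must lead by 180° − 79.28° = 101°.

φ = 101°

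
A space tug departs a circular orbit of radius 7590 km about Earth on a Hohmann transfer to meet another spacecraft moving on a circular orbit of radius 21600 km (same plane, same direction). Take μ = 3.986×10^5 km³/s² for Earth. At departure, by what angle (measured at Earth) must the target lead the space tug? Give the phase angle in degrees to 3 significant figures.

φ = 80.0°

Transfer-ellipse semi-major axis a_t = (r₁ + r₂)/2 = (7590 + 21600)/2 = 14595 km.
The half-period of the transfer ellipse is t = π√(a_t³/μ) = 8774 s.
Target angular speed ω₂ = √(μ/r₂³) = 1.989×10^-4 rad/s.
Angle swept by the target during transfer: ω₂·t = 1.745 rad = 99.98°.
Arrival is 180° from departure on the ellipse, so φ = 180° − 99.98° = 80.0°.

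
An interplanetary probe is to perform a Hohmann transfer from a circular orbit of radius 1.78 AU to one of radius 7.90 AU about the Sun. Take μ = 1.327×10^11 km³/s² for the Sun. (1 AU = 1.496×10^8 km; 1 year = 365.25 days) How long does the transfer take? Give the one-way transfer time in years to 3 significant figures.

t = 5.32 years

In km: r₁ = 1.78 × 1.496×10^8 = 2.66288×10^8 km; r₂ = 7.90 × 1.496×10^8 = 1.18184×10^9 km.
Semi-major axis of the transfer orbit: a_t = (2.66288×10^8 + 1.18184×10^9)/2 = 7.24064×10^8 km.
Half the transfer-orbit period gives t = π√(a_t³/μ) = 1.680×10^8 s.
Converting: 1.680×10^8 s ÷ 3.15576×10^7 s/year (365.25 × 86400) = 5.32 years.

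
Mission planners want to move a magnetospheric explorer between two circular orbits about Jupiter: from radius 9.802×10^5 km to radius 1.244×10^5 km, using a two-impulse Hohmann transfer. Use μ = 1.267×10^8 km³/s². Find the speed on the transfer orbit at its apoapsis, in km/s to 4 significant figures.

v = 5.396 km/s

The Hohmann ellipse has a_t = (r₁ + r₂)/2 = 5.523×10^5 km.
The apoapsis of the transfer ellipse is at r = 9.802×10^5 km.
Applying v² = μ(2/r − 1/a_t): v = 5.396 km/s.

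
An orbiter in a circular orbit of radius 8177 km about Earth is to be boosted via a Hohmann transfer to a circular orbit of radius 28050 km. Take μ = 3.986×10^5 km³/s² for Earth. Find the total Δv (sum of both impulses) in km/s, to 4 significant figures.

Transfer-ellipse semi-major axis a_t = (r₁ + r₂)/2 = (8177 + 28050)/2 = 18113.5 km.
At r₁ the circular-orbit speed is v₁ = √(μ/r₁) = 6.982 km/s.
On the transfer ellipse at r₁, vis-viva gives v_p = √[μ(2/r₁ − 1/a_t)] = 8.688 km/s.
First burn Δv₁ = |v_p − v₁| = 1.706 km/s.
At r₂, v₂ = √(μ/r₂) = 3.770 km/s.
Transfer-orbit speed at r₂: v_a = √[μ(2/r₂ − 1/a_t)] = 2.533 km/s.
Second burn Δv₂ = |v₂ − v_a| = 1.237 km/s.
Total Δv = Δv₁ + Δv₂ = 2.943 km/s.

Δv = 2.943 km/s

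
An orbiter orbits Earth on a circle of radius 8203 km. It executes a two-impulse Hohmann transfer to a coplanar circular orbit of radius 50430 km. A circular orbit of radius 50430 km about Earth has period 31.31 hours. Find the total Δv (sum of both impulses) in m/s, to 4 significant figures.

From Kepler's third law T² = 4π²r³/μ at r = 50430 km, T = 31.31 hours = 31.31 × 3600 s = 1.12716×10^5 s: μ = 4π²r³/T² = 3.98525×10^5 km³/s².
The Hohmann ellipse has a_t = (r₁ + r₂)/2 = 29316.5 km.
Circular speed at r₁: v₁ = √(μ/r₁) = √(3.98525×10^5/8203) = 6.970 km/s.
On the transfer ellipse at r₁, vis-viva gives v_p = √[μ(2/r₁ − 1/a_t)] = 9.142 km/s.
First burn Δv₁ = |v_p − v₁| = 2.172 km/s.
Circular speed at r₂: v₂ = √(μ/r₂) = 2.811 km/s.
Transfer-orbit speed at r₂: v_a = √[μ(2/r₂ − 1/a_t)] = 1.487 km/s.
Second burn Δv₂ = |v₂ − v_a| = 1.324 km/s.
Total Δv = Δv₁ + Δv₂ = 3.496 km/s.

Δv = 3496 m/s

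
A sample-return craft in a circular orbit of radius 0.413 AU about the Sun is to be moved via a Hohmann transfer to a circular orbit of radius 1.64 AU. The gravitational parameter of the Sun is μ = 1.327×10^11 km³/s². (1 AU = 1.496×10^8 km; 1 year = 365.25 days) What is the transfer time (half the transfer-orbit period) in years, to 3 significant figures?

t = 0.520 years

In km: r₁ = 0.413 × 1.496×10^8 = 6.17848×10^7 km; r₂ = 1.64 × 1.496×10^8 = 2.45344×10^8 km.
Transfer-ellipse semi-major axis a_t = (r₁ + r₂)/2 = (6.17848×10^7 + 2.45344×10^8)/2 = 1.535644×10^8 km.
Half the transfer-orbit period gives t = π√(a_t³/μ) = 1.641×10^7 s.
Converting: 1.641×10^7 s ÷ 3.15576×10^7 s/year (365.25 × 86400) = 0.520 years.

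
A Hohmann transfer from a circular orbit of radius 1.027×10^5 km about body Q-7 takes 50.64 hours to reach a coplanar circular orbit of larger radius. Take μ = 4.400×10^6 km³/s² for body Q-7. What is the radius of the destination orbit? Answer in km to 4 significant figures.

Transfer time t = 50.64 hours = 1.82304×10^5 s, and t = π√(a_t³/μ).
So a_t = (μ t²/π²)^(1/3) = (4.400×10^6 × (1.82304×10^5)² / π²)^(1/3) = 2.4561×10^5 km.
Since a_t = (r₁ + r₂)/2, r₂ = 2a_t − r₁ = 2×2.4561×10^5 − 1.027×10^5 = 3.8852×10^5 km.

r₂ = 3.885×10^5 km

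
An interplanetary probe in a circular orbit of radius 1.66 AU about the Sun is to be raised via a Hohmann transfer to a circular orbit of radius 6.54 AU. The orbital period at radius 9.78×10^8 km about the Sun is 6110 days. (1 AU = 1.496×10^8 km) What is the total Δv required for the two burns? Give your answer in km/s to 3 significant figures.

From Kepler's third law T² = 4π²r³/μ at r = 9.78×10^8 km, T = 6110 days = 6110 × 86400 s = 5.27904×10^8 s: μ = 4π²r³/T² = 1.32515×10^11 km³/s².
In km: r₁ = 1.66 × 1.496×10^8 = 2.48336×10^8 km; r₂ = 6.54 × 1.496×10^8 = 9.78384×10^8 km.
The Hohmann ellipse has a_t = (r₁ + r₂)/2 = 6.1336×10^8 km.
At r₁ the circular-orbit speed is v₁ = √(μ/r₁) = 23.100 km/s.
Transfer-orbit speed at r₁ (vis-viva equation): v_p = √[μ(2/r₁ − 1/a_t)] = 29.175 km/s.
First burn Δv₁ = |v_p − v₁| = 6.075 km/s.
Circular speed at r₂: v₂ = √(μ/r₂) = 11.638 km/s.
Transfer-orbit speed at r₂: v_a = √[μ(2/r₂ − 1/a_t)] = 7.4053 km/s.
Second burn Δv₂ = |v₂ − v_a| = 4.233 km/s.
Total Δv = Δv₁ + Δv₂ = 10.31 km/s.

Δv = 10.3 km/s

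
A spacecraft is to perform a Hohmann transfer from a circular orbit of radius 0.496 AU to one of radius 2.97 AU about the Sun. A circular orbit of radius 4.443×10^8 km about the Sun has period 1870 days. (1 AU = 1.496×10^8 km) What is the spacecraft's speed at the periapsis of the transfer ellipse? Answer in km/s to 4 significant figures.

From Kepler's third law T² = 4π²r³/μ at r = 4.443×10^8 km, T = 1870 days = 1870 × 86400 s = 1.61568×10^8 s: μ = 4π²r³/T² = 1.32641×10^11 km³/s².
In km: r₁ = 0.496 × 1.496×10^8 = 7.42016×10^7 km; r₂ = 2.97 × 1.496×10^8 = 4.44312×10^8 km.
Semi-major axis of the transfer orbit: a_t = (7.42016×10^7 + 4.44312×10^8)/2 = 2.592568×10^8 km.
At periapsis, r = 7.42016×10^7 km.
Vis-viva: v = √[μ(2/r − 1/a_t)] = √[1.32641×10^11 × (2/7.42016×10^7 − 1/2.592568×10^8)] = 55.35 km/s.

v = 55.35 km/s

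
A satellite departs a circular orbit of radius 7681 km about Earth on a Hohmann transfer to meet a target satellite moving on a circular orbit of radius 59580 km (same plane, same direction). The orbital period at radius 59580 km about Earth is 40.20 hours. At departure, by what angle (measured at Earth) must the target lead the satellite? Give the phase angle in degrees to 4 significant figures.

φ = 103.7°

From Kepler's third law T² = 4π²r³/μ at r = 59580 km, T = 40.20 hours = 40.20 × 3600 s = 1.4472×10^5 s: μ = 4π²r³/T² = 3.98661×10^5 km³/s².
Semi-major axis of the transfer orbit: a_t = (7681 + 59580)/2 = 33630.5 km.
The half-period of the transfer ellipse is t = π√(a_t³/μ) = 30686.5 s.
The target's mean motion on its circular orbit is ω₂ = √(μ/r₂³) = 4.34162×10^-5 rad/s.
Angle swept by the target during transfer: ω₂·t = 1.33229 rad = 76.33°.
Arrival is 180° from departure on the ellipse, so φ = 180° − 76.33° = 103.7°.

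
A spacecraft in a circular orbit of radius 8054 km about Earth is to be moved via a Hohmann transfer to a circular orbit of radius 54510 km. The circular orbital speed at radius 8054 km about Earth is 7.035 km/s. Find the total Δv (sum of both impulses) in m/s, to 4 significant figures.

From the circular-orbit relation v² = μ/r at r = 8054 km: μ = v²r = (7.035)² × 8054 = 3.98602×10^5 km³/s².
Semi-major axis of the transfer orbit: a_t = (8054 + 54510)/2 = 31282 km.
Circular speed at r₁: v₁ = √(μ/r₁) = √(3.98602×10^5/8054) = 7.035 km/s.
Transfer-orbit speed at r₁ (vis-viva equation): v_p = √[μ(2/r₁ − 1/a_t)] = 9.287 km/s.
First burn Δv₁ = |v_p − v₁| = 2.252 km/s.
Circular speed at r₂: v₂ = √(μ/r₂) = 2.704 km/s.
Transfer-orbit speed at r₂: v_a = √[μ(2/r₂ − 1/a_t)] = 1.372 km/s.
Second burn Δv₂ = |v₂ − v_a| = 1.332 km/s.
Total Δv = Δv₁ + Δv₂ = 3.584 km/s.

Δv = 3584 m/s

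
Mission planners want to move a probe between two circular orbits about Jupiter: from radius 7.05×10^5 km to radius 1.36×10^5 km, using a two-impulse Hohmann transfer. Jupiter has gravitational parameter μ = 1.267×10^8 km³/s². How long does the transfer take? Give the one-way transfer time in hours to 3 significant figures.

Semi-major axis of the transfer orbit: a_t = (7.050×10^5 + 1.360×10^5)/2 = 4.205×10^5 km.
Half the transfer-orbit period gives t = π√(a_t³/μ) = 76100 s.
Converting: 76100 s ÷ 3600 s/hour = 21.1 hours.

t = 21.1 hours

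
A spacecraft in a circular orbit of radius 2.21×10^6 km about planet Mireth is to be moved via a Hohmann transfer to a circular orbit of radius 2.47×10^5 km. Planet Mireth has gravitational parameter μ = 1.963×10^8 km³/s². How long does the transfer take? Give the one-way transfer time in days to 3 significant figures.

t = 3.53 days

Transfer-ellipse semi-major axis a_t = (r₁ + r₂)/2 = (2.210×10^6 + 2.470×10^5)/2 = 1.2285×10^6 km.
Half the transfer-orbit period gives t = π√(a_t³/μ) = 3.053×10^5 s.
Converting: 3.053×10^5 s ÷ 86400 s/day = 3.53 days.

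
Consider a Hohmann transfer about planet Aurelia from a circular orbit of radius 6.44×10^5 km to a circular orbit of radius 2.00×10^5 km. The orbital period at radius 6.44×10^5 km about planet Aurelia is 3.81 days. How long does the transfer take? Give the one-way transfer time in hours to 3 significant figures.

t = 24.3 hours

From Kepler's third law T² = 4π²r³/μ at r = 6.44×10^5 km, T = 3.81 days = 3.81 × 86400 s = 3.29184×10^5 s: μ = 4π²r³/T² = 9.73061×10^7 km³/s².
Transfer-ellipse semi-major axis a_t = (r₁ + r₂)/2 = (6.440×10^5 + 2.000×10^5)/2 = 4.220×10^5 km.
Transfer time t = π√(a_t³/μ) = π√((4.220×10^5)³ / 9.73061×10^7) = 87310 s.
Converting: 87310 s ÷ 3600 s/hour = 24.3 hours.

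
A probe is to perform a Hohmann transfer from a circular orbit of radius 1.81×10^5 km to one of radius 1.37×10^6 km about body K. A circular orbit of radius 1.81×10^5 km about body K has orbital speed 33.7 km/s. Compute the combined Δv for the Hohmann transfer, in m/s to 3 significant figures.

From the circular-orbit relation v² = μ/r at r = 1.81×10^5 km: μ = v²r = (33.7)² × 1.81×10^5 = 2.05560×10^8 km³/s².
Transfer-ellipse semi-major axis a_t = (r₁ + r₂)/2 = (1.810×10^5 + 1.370×10^6)/2 = 7.755×10^5 km.
At r₁ the circular-orbit speed is v₁ = √(μ/r₁) = 33.70 km/s.
On the transfer ellipse at r₁, v² = μ(2/r − 1/a) gives v_p = √[μ(2/r₁ − 1/a_t)] = 44.79 km/s.
First burn Δv₁ = |v_p − v₁| = 11.09 km/s.
Circular speed at r₂: v₂ = √(μ/r₂) = 12.249 km/s.
Transfer-orbit speed at r₂: v_a = √[μ(2/r₂ − 1/a_t)] = 5.9178 km/s.
Second burn Δv₂ = |v₂ − v_a| = 6.331 km/s.
Total Δv = Δv₁ + Δv₂ = 17.42 km/s.

Δv = 17400 m/s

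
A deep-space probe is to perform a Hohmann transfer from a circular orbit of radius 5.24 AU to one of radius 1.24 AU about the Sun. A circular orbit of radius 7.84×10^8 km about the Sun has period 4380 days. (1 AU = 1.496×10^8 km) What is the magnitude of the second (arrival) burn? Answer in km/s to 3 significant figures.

From Kepler's third law T² = 4π²r³/μ at r = 7.84×10^8 km, T = 4380 days = 4380 × 86400 s = 3.78432×10^8 s: μ = 4π²r³/T² = 1.32841×10^11 km³/s².
In km: r₁ = 5.24 × 1.496×10^8 = 7.83904×10^8 km; r₂ = 1.24 × 1.496×10^8 = 1.85504×10^8 km.
Semi-major axis of the transfer orbit: a_t = (7.83904×10^8 + 1.85504×10^8)/2 = 4.84704×10^8 km.
On the circular orbit at r = 1.85504×10^8 km, v_c = √(μ/r) = 26.7602 km/s.
Vis-viva on the transfer ellipse at r = 1.85504×10^8 km gives v_t = √[μ(2/r − 1/a_t)] = 34.0316 km/s.
Δv₂ = |v_t − v_c| = |34.0316 − 26.7602| = 7.271 km/s.

Δv₂ = 7.27 km/s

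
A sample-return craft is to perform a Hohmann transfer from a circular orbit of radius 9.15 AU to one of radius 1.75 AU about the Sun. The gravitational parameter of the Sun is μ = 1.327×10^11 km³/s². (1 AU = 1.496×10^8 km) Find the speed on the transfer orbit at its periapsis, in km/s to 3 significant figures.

v = 29.2 km/s

In km: r₁ = 9.15 × 1.496×10^8 = 1.36884×10^9 km; r₂ = 1.75 × 1.496×10^8 = 2.618×10^8 km.
The Hohmann ellipse has a_t = (r₁ + r₂)/2 = 8.1532×10^8 km.
The periapsis of the transfer ellipse is at r = 2.618×10^8 km.
Applying v² = μ(2/r − 1/a_t): v = 29.17 km/s.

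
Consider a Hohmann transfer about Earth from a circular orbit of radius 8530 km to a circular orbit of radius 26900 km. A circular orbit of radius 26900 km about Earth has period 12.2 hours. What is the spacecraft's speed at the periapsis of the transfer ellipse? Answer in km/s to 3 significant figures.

v = 8.42 km/s

From Kepler's third law T² = 4π²r³/μ at r = 26900 km, T = 12.2 hours = 12.2 × 3600 s = 43920 s: μ = 4π²r³/T² = 3.98375×10^5 km³/s².
Transfer-ellipse semi-major axis a_t = (r₁ + r₂)/2 = (8530 + 26900)/2 = 17715 km.
At periapsis, r = 8530 km.
Vis-viva: v = √[μ(2/r − 1/a_t)] = √[3.98375×10^5 × (2/8530 − 1/17715)] = 8.421 km/s.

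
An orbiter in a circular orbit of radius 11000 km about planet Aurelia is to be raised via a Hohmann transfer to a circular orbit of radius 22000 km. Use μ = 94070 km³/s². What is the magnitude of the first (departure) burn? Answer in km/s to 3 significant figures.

Δv₁ = 0.452 km/s

Transfer-ellipse semi-major axis a_t = (r₁ + r₂)/2 = (11000 + 22000)/2 = 16500 km.
Circular speed at r = 11000 km: v_c = √(μ/r) = 2.9243 km/s.
Vis-viva on the transfer ellipse at r = 11000 km gives v_t = √[μ(2/r − 1/a_t)] = 3.3767 km/s.
Δv₁ = |v_t − v_c| = |3.3767 − 2.9243| = 0.4524 km/s.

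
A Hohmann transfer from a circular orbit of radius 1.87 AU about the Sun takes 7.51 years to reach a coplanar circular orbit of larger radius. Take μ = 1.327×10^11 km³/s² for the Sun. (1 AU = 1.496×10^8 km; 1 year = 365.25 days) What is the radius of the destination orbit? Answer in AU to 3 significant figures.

r₂ = 10.3 AU

In km: r₁ = 1.87 × 1.496×10^8 = 2.79752×10^8 km.
Transfer time t = 7.51 years × 365.25 × 86400 s = 2.36997576×10^8 s, and t = π√(a_t³/μ).
So a_t = (μ t²/π²)^(1/3) = (1.327×10^11 × (2.36997576×10^8)² / π²)^(1/3) = 9.1065×10^8 km.
Since a_t = (r₁ + r₂)/2, r₂ = 2a_t − r₁ = 2×9.1065×10^8 − 2.79752×10^8 = 1.541548×10^9 km.
In AU: r₂ = 1.541548×10^9 / 1.496×10^8 = 10.3 AU.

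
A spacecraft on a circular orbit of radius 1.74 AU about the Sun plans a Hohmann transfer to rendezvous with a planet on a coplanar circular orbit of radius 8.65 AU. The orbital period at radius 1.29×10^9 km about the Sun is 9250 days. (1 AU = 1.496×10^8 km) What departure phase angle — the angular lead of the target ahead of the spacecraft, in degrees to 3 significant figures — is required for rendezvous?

From Kepler's third law T² = 4π²r³/μ at r = 1.29×10^9 km, T = 9250 days = 9250 × 86400 s = 7.992×10^8 s: μ = 4π²r³/T² = 1.32684×10^11 km³/s².
In km: r₁ = 1.74 × 1.496×10^8 = 2.60304×10^8 km; r₂ = 8.65 × 1.496×10^8 = 1.29404×10^9 km.
The Hohmann ellipse has a_t = (r₁ + r₂)/2 = 7.77172×10^8 km.
Transfer time t = π√(a_t³/μ) = 1.8686×10^8 s.
The target's mean motion on its circular orbit is ω₂ = √(μ/r₂³) = 7.8251×10^-9 rad/s.
Angle swept by the target during transfer: ω₂·t = 1.4622 rad = 83.78°.
Arrival is 180° from departure on the ellipse, so φ = 180° − 83.78° = 96.2°.

φ = 96.2°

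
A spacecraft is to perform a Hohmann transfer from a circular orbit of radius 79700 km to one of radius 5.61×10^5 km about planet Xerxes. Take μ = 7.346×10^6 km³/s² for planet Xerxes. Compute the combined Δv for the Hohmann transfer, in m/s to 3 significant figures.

Δv = 4920 m/s

Semi-major axis of the transfer orbit: a_t = (79700 + 5.610×10^5)/2 = 3.2035×10^5 km.
At r₁ the circular-orbit speed is v₁ = √(μ/r₁) = 9.6006 km/s.
On the transfer ellipse at r₁, vis-viva gives v_p = √[μ(2/r₁ − 1/a_t)] = 12.705 km/s.
First burn Δv₁ = |v_p − v₁| = 3.104 km/s.
Circular speed at r₂: v₂ = √(μ/r₂) = 3.619 km/s.
Transfer-orbit speed at r₂: v_a = √[μ(2/r₂ − 1/a_t)] = 1.805 km/s.
Second burn Δv₂ = |v₂ − v_a| = 1.814 km/s.
Total Δv = Δv₁ + Δv₂ = 4.918 km/s.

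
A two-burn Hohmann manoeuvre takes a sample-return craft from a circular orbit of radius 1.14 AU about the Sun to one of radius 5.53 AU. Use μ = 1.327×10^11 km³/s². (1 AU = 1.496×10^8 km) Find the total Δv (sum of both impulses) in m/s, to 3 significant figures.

Δv = 13300 m/s

In km: r₁ = 1.14 × 1.496×10^8 = 1.70544×10^8 km; r₂ = 5.53 × 1.496×10^8 = 8.27288×10^8 km.
Semi-major axis of the transfer orbit: a_t = (1.70544×10^8 + 8.27288×10^8)/2 = 4.98916×10^8 km.
Circular speed at r₁: v₁ = √(μ/r₁) = √(1.327×10^11/1.70544×10^8) = 27.8944 km/s.
On the transfer ellipse at r₁, vis-viva equation gives v_p = √[μ(2/r₁ − 1/a_t)] = 35.9196 km/s.
First burn Δv₁ = |v_p − v₁| = 8.0252 km/s.
Circular speed at r₂: v₂ = √(μ/r₂) = 12.6651 km/s.
Transfer-orbit speed at r₂: v_a = √[μ(2/r₂ − 1/a_t)] = 7.40477 km/s.
Second burn Δv₂ = |v₂ − v_a| = 5.2603 km/s.
Δv = Δv₁ + Δv₂ = 8.0252 + 5.2603 = 13.29 km/s.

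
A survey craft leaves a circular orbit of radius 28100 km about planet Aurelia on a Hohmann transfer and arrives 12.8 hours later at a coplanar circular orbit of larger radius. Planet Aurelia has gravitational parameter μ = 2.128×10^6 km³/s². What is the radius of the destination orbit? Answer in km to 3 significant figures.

Transfer time t = 12.8 hours = 46080 s, and t = π√(a_t³/μ).
So a_t = (μ t²/π²)^(1/3) = (2.128×10^6 × (46080)² / π²)^(1/3) = 77072 km.
Since a_t = (r₁ + r₂)/2, r₂ = 2a_t − r₁ = 2×77072 − 28100 = 1.26044×10^5 km.

r₂ = 1.26×10^5 km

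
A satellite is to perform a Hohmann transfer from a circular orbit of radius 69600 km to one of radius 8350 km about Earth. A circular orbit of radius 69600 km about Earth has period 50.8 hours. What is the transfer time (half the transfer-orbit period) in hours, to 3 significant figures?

t = 10.6 hours

From Kepler's third law T² = 4π²r³/μ at r = 69600 km, T = 50.8 hours = 50.8 × 3600 s = 1.8288×10^5 s: μ = 4π²r³/T² = 3.97974×10^5 km³/s².
Semi-major axis of the transfer orbit: a_t = (69600 + 8350)/2 = 38975 km.
By Kepler's third law the transfer-orbit period is T = 2π√(a_t³/μ), so t = T/2 = 38320 s.
Converting: 38320 s ÷ 3600 s/hour = 10.6 hours.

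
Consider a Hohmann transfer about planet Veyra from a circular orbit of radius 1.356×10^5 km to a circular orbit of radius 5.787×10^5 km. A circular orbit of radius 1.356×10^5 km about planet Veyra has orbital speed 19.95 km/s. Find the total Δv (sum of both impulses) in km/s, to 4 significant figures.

Δv = 9.151 km/s

From the circular-orbit relation v² = μ/r at r = 1.356×10^5 km: μ = v²r = (19.95)² × 1.356×10^5 = 5.39691×10^7 km³/s².
Semi-major axis of the transfer orbit: a_t = (1.356×10^5 + 5.787×10^5)/2 = 3.5715×10^5 km.
At r₁ the circular-orbit speed is v₁ = √(μ/r₁) = 19.9500 km/s.
Transfer-orbit speed at r₁ (vis-viva): v_p = √[μ(2/r₁ − 1/a_t)] = 25.3948 km/s.
First burn Δv₁ = |v_p − v₁| = 5.4448 km/s.
At r₂, v₂ = √(μ/r₂) = 9.6571 km/s.
Transfer-orbit speed at r₂: v_a = √[μ(2/r₂ − 1/a_t)] = 5.9505 km/s.
Second burn Δv₂ = |v₂ − v_a| = 3.7066 km/s.
Total Δv = Δv₁ + Δv₂ = 9.151 km/s.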